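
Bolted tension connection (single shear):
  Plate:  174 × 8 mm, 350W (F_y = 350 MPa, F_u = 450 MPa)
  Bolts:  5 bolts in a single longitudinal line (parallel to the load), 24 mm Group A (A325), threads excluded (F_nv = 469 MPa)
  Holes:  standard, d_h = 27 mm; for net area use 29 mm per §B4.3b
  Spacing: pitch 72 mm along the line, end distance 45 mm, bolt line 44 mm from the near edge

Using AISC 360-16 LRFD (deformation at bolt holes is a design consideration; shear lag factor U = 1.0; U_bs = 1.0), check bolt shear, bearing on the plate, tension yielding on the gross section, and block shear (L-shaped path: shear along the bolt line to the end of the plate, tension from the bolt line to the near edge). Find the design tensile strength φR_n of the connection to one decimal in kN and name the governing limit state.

407.7 kN (block shear governs)

Bolt shear: A_b = π(24)²/4 = 452.39 mm². φR_n = 0.75 × 469 × 452.39 × 5 × 1 = 795.6 kN.
Bearing (8 mm plate, F_u = 450 MPa): end bolts L_c = 45 − 27/2 = 31.5, R_n = min(1.2×31.5×8×450, 2.4×24×8×450) = 136.08 kN/bolt; interior L_c = 72 − 27 = 45, R_n = 194.4 kN/bolt. φR_n = 0.75 × (1×136.08 + 4×194.4) = 685.3 kN.
Tension yield (gross): A_g = 174×8 = 1392 mm². φR_n = 0.90 × 350 × 1392 = 438.5 kN.
Block shear: shear path 1×[45+4×72] = 1×333 mm, A_gv = 2664, A_nv = 1×(333 − 4.5×29)×8 = 1620 mm²; tension to near edge: (44 − 0.5×29)×8 = 236 mm². R_n = min(0.6×450×1620, 0.6×350×2664) + 1.0×450×236 = min(437.4, 559.44) + 106.2 = 543.6 kN. φR_n = 0.75 × 543.6 = 407.7 kN.
Governing: min(795.6, 685.3, 438.5, 407.7) = 407.7 kN → block shear.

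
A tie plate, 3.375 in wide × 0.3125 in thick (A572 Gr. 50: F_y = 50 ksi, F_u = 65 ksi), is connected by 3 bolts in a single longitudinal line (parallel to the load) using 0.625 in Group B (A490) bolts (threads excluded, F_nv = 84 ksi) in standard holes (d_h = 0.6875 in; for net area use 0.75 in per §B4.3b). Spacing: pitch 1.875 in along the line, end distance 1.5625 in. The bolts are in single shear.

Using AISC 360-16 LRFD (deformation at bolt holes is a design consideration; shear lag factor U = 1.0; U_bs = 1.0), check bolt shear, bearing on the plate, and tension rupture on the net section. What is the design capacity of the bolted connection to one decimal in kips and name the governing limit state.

Bolt shear: A_b = π(0.625)²/4 = 0.3068 in². φR_n = 0.75 × 84 × 0.3068 × 3 × 1 = 58.0 kips.
Bearing (0.3125 in plate, F_u = 65 ksi): end bolts L_c = 1.5625 − 0.6875/2 = 1.21875, R_n = min(1.2×1.21875×0.3125×65, 2.4×0.625×0.3125×65) = 29.707 kips/bolt; interior L_c = 1.875 − 0.6875 = 1.1875, R_n = 28.945 kips/bolt. φR_n = 0.75 × (1×29.707 + 2×28.945) = 65.7 kips.
Tension rupture (net): A_n = (3.375 − 1×0.75)×0.3125 = 0.82031 in² (U = 1.0, A_e = A_n). φR_n = 0.75 × 65 × 0.82031 = 40.0 kips.
Governing: min(58.0, 65.7, 40.0) = 40.0 kips → net-section rupture.

40.0 kips (net-section rupture governs)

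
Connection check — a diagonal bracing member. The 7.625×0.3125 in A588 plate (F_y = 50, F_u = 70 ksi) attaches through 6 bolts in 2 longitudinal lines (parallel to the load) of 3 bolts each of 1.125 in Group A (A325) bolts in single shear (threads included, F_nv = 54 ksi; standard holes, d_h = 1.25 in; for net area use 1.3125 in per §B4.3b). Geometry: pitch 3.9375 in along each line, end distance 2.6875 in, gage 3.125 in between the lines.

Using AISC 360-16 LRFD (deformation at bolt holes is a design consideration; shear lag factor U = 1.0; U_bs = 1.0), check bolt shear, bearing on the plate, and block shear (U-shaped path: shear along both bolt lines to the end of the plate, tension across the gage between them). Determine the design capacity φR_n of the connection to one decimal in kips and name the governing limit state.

173.1 kips (block shear governs)

Bolt shear: A_b = π(1.125)²/4 = 0.99402 in². φR_n = 0.75 × 54 × 0.99402 × 6 × 1 = 241.5 kips.
Bearing (0.3125 in plate, F_u = 70 ksi): end bolts L_c = 2.6875 − 1.25/2 = 2.0625, R_n = min(1.2×2.0625×0.3125×70, 2.4×1.125×0.3125×70) = 54.141 kips/bolt; interior L_c = 3.9375 − 1.25 = 2.6875, R_n = 59.063 kips/bolt. φR_n = 0.75 × (2×54.141 + 4×59.063) = 258.4 kips.
Block shear: shear path 2×[2.6875+2×3.9375] = 2×10.5625 in, A_gv = 6.6016, A_nv = 2×(10.5625 − 2.5×1.3125)×0.3125 = 4.5508 in²; tension across gage: (3.125 − 1×1.3125)×0.3125 = 0.56641 in². R_n = min(0.6×70×4.5508, 0.6×50×6.6016) + 1.0×70×0.56641 = min(191.13, 198.05) + 39.649 = 230.78 kips. φR_n = 0.75 × 230.78 = 173.1 kips.
Governing: min(241.5, 258.4, 173.1) = 173.1 kips → block shear.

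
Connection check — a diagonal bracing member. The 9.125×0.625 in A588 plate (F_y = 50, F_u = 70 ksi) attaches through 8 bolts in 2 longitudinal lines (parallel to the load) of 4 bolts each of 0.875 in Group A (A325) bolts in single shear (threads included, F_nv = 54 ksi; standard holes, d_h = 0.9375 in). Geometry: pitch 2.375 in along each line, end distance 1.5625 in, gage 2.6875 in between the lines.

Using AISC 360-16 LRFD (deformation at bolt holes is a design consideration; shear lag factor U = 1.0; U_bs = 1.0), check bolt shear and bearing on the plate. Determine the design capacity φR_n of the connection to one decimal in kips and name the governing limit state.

194.8 kips (bolt shear governs)

Bolt shear: A_b = π(0.875)²/4 = 0.60132 in². φR_n = 0.75 × 54 × 0.60132 × 8 × 1 = 194.8 kips.
Bearing (0.625 in plate, F_u = 70 ksi): end bolts L_c = 1.5625 − 0.9375/2 = 1.09375, R_n = min(1.2×1.09375×0.625×70, 2.4×0.875×0.625×70) = 57.422 kips/bolt; interior L_c = 2.375 − 0.9375 = 1.4375, R_n = 75.469 kips/bolt. φR_n = 0.75 × (2×57.422 + 6×75.469) = 425.7 kips.
Governing: min(194.8, 425.7) = 194.8 kips → bolt shear.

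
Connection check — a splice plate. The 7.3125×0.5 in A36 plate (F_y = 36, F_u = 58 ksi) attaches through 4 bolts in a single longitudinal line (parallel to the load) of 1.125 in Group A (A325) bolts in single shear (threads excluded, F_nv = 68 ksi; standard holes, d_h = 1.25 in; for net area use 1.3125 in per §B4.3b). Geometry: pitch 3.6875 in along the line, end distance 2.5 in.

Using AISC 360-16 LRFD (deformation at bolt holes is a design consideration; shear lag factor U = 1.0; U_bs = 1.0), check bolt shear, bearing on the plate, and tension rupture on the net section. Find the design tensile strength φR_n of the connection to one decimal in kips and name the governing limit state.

Bolt shear: A_b = π(1.125)²/4 = 0.99402 in². φR_n = 0.75 × 68 × 0.99402 × 4 × 1 = 202.8 kips.
Bearing (0.5 in plate, F_u = 58 ksi): end bolts L_c = 2.5 − 1.25/2 = 1.875, R_n = min(1.2×1.875×0.5×58, 2.4×1.125×0.5×58) = 65.25 kips/bolt; interior L_c = 3.6875 − 1.25 = 2.4375, R_n = 78.3 kips/bolt. φR_n = 0.75 × (1×65.25 + 3×78.3) = 225.1 kips.
Tension rupture (net): A_n = (7.3125 − 1×1.3125)×0.5 = 3 in² (U = 1.0, A_e = A_n). φR_n = 0.75 × 58 × 3 = 130.5 kips.
Governing: min(202.8, 225.1, 130.5) = 130.5 kips → net-section rupture.

130.5 kips (net-section rupture governs)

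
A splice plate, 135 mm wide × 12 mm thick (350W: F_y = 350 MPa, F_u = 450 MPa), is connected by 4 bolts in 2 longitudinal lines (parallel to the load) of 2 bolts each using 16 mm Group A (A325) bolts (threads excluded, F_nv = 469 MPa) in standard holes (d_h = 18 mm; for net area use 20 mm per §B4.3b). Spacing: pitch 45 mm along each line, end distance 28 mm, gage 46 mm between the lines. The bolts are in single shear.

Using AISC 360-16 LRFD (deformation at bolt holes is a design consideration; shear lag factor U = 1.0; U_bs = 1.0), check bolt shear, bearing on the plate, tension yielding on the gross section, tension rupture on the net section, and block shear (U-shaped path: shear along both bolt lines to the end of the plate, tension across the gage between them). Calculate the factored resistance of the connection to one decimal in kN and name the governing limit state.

282.9 kN (bolt shear governs)

Bolt shear: A_b = π(16)²/4 = 201.06 mm². φR_n = 0.75 × 469 × 201.06 × 4 × 1 = 282.9 kN.
Bearing (12 mm plate, F_u = 450 MPa): end bolts L_c = 28 − 18/2 = 19, R_n = min(1.2×19×12×450, 2.4×16×12×450) = 123.12 kN/bolt; interior L_c = 45 − 18 = 27, R_n = 174.96 kN/bolt. φR_n = 0.75 × (2×123.12 + 2×174.96) = 447.1 kN.
Tension yield (gross): A_g = 135×12 = 1620 mm². φR_n = 0.90 × 350 × 1620 = 510.3 kN.
Tension rupture (net): A_n = (135 − 2×20)×12 = 1140 mm² (U = 1.0, A_e = A_n). φR_n = 0.75 × 450 × 1140 = 384.8 kN.
Block shear: shear path 2×[28+1×45] = 2×73 mm, A_gv = 1752, A_nv = 2×(73 − 1.5×20)×12 = 1032 mm²; tension across gage: (46 − 1×20)×12 = 312 mm². R_n = min(0.6×450×1032, 0.6×350×1752) + 1.0×450×312 = min(278.64, 367.92) + 140.4 = 419.04 kN. φR_n = 0.75 × 419.04 = 314.3 kN.
Governing: min(282.9, 447.1, 510.3, 384.8, 314.3) = 282.9 kN → bolt shear.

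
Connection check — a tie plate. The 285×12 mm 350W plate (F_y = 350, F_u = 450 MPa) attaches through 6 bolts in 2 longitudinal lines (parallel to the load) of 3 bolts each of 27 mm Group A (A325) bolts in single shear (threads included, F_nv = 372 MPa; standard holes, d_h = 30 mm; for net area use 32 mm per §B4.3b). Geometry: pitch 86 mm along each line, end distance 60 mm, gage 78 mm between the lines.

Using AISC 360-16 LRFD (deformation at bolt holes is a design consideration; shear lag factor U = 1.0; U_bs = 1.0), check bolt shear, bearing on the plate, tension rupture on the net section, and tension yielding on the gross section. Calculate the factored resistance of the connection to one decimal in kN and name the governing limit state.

895.1 kN (net-section rupture governs)

Bolt shear: A_b = π(27)²/4 = 572.56 mm². φR_n = 0.75 × 372 × 572.56 × 6 × 1 = 958.5 kN.
Bearing (12 mm plate, F_u = 450 MPa): end bolts L_c = 60 − 30/2 = 45, R_n = min(1.2×45×12×450, 2.4×27×12×450) = 291.6 kN/bolt; interior L_c = 86 − 30 = 56, R_n = 349.92 kN/bolt. φR_n = 0.75 × (2×291.6 + 4×349.92) = 1487.2 kN.
Tension rupture (net): A_n = (285 − 2×32)×12 = 2652 mm² (U = 1.0, A_e = A_n). φR_n = 0.75 × 450 × 2652 = 895.1 kN.
Tension yield (gross): A_g = 285×12 = 3420 mm². φR_n = 0.90 × 350 × 3420 = 1077.3 kN.
Governing: min(958.5, 1487.2, 895.1, 1077.3) = 895.1 kN → net-section rupture.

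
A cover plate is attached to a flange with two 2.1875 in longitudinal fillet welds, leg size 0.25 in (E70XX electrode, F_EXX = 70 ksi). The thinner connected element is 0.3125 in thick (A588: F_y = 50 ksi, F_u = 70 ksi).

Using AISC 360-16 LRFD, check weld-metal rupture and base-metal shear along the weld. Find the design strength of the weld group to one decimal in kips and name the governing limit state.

Weld metal: throat = 0.707×0.25 = 0.17675 in, L = 2×2.1875 = 4.375 in. φR_n = 0.75 × 0.6 × 70 × 0.17675 × 4.375 = 24.4 kips.
Base metal shear (0.3125 in plate): yield φR_n = 1.0×0.6×50×0.3125×4.375 = 41.0 kips; rupture φR_n = 0.75×0.6×70×0.3125×4.375 = 43.1 kips; take 41.0 kips (yield).
Governing: min(24.4, 41.0) = 24.4 kips → weld metal.

24.4 kips (weld metal governs)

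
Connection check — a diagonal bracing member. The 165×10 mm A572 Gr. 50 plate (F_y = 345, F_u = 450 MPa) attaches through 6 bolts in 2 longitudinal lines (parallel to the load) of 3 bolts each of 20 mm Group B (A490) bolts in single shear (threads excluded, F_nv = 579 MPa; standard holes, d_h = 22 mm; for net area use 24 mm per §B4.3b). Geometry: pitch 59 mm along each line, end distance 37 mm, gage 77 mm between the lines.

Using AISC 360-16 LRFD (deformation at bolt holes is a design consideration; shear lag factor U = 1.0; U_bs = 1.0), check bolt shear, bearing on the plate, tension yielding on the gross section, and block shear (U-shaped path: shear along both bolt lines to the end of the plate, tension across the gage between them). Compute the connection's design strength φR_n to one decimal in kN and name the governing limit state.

Bolt shear: A_b = π(20)²/4 = 314.16 mm². φR_n = 0.75 × 579 × 314.16 × 6 × 1 = 818.5 kN.
Bearing (10 mm plate, F_u = 450 MPa): end bolts L_c = 37 − 22/2 = 26, R_n = min(1.2×26×10×450, 2.4×20×10×450) = 140.4 kN/bolt; interior L_c = 59 − 22 = 37, R_n = 199.8 kN/bolt. φR_n = 0.75 × (2×140.4 + 4×199.8) = 810.0 kN.
Tension yield (gross): A_g = 165×10 = 1650 mm². φR_n = 0.90 × 345 × 1650 = 512.3 kN.
Block shear: shear path 2×[37+2×59] = 2×155 mm, A_gv = 3100, A_nv = 2×(155 − 2.5×24)×10 = 1900 mm²; tension across gage: (77 − 1×24)×10 = 530 mm². R_n = min(0.6×450×1900, 0.6×345×3100) + 1.0×450×530 = min(513, 641.7) + 238.5 = 751.5 kN. φR_n = 0.75 × 751.5 = 563.6 kN.
Governing: min(818.5, 810.0, 512.3, 563.6) = 512.3 kN → gross-section yield.

512.3 kN (gross-section yield governs)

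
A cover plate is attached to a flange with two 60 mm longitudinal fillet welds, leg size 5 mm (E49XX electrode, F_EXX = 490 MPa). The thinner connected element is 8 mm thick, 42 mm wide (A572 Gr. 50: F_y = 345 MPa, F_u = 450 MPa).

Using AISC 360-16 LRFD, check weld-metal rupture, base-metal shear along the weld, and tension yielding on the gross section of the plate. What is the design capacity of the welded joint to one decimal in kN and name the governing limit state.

93.5 kN (weld metal governs)

Weld metal: throat = 0.707×5 = 3.535 mm, L = 2×60 = 120 mm. φR_n = 0.75 × 0.6 × 490 × 3.535 × 120 = 93.5 kN.
Base metal shear (8 mm plate): yield φR_n = 1.0×0.6×345×8×120 = 198.7 kN; rupture φR_n = 0.75×0.6×450×8×120 = 194.4 kN; take 194.4 kN (rupture).
Tension yield (gross): A_g = 42×8 = 336 mm². φR_n = 0.90 × 345 × 336 = 104.3 kN.
Governing: min(93.5, 194.4, 104.3) = 93.5 kN → weld metal.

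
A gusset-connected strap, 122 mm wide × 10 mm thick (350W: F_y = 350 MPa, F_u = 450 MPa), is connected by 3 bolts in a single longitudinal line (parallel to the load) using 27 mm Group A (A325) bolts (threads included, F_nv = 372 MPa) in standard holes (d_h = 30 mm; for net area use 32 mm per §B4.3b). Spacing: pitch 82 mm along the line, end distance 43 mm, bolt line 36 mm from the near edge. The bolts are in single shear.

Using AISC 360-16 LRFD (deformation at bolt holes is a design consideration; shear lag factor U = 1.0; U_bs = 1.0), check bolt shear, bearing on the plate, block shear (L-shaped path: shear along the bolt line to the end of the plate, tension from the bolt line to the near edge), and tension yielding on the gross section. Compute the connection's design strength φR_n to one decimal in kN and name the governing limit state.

Bolt shear: A_b = π(27)²/4 = 572.56 mm². φR_n = 0.75 × 372 × 572.56 × 3 × 1 = 479.2 kN.
Bearing (10 mm plate, F_u = 450 MPa): end bolts L_c = 43 − 30/2 = 28, R_n = min(1.2×28×10×450, 2.4×27×10×450) = 151.2 kN/bolt; interior L_c = 82 − 30 = 52, R_n = 280.8 kN/bolt. φR_n = 0.75 × (1×151.2 + 2×280.8) = 534.6 kN.
Block shear: shear path 1×[43+2×82] = 1×207 mm, A_gv = 2070, A_nv = 1×(207 − 2.5×32)×10 = 1270 mm²; tension to near edge: (36 − 0.5×32)×10 = 200 mm². R_n = min(0.6×450×1270, 0.6×350×2070) + 1.0×450×200 = min(342.9, 434.7) + 90 = 432.9 kN. φR_n = 0.75 × 432.9 = 324.7 kN.
Tension yield (gross): A_g = 122×10 = 1220 mm². φR_n = 0.90 × 350 × 1220 = 384.3 kN.
Governing: min(479.2, 534.6, 324.7, 384.3) = 324.7 kN → block shear.

324.7 kN (block shear governs)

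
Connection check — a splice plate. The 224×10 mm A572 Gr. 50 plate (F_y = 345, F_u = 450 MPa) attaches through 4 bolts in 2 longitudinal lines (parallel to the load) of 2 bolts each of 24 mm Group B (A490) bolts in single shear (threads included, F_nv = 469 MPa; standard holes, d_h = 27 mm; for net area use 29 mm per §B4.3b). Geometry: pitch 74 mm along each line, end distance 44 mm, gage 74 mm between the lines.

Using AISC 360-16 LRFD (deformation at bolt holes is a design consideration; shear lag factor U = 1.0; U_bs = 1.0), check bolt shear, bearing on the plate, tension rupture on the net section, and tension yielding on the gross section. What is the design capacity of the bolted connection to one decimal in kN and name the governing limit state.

560.3 kN (net-section rupture governs)

Bolt shear: A_b = π(24)²/4 = 452.39 mm². φR_n = 0.75 × 469 × 452.39 × 4 × 1 = 636.5 kN.
Bearing (10 mm plate, F_u = 450 MPa): end bolts L_c = 44 − 27/2 = 30.5, R_n = min(1.2×30.5×10×450, 2.4×24×10×450) = 164.7 kN/bolt; interior L_c = 74 − 27 = 47, R_n = 253.8 kN/bolt. φR_n = 0.75 × (2×164.7 + 2×253.8) = 627.8 kN.
Tension rupture (net): A_n = (224 − 2×29)×10 = 1660 mm² (U = 1.0, A_e = A_n). φR_n = 0.75 × 450 × 1660 = 560.3 kN.
Tension yield (gross): A_g = 224×10 = 2240 mm². φR_n = 0.90 × 345 × 2240 = 695.5 kN.
Governing: min(636.5, 627.8, 560.3, 695.5) = 560.3 kN → net-section rupture.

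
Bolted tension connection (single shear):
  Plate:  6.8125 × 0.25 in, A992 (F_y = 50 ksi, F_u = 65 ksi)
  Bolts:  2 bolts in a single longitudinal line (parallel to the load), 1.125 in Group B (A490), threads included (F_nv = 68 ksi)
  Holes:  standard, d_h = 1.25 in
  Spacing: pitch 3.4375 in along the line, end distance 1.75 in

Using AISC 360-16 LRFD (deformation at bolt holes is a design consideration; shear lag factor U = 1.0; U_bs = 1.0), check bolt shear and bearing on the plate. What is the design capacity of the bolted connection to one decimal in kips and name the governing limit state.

Bolt shear: A_b = π(1.125)²/4 = 0.99402 in². φR_n = 0.75 × 68 × 0.99402 × 2 × 1 = 101.4 kips.
Bearing (0.25 in plate, F_u = 65 ksi): end bolts L_c = 1.75 − 1.25/2 = 1.125, R_n = min(1.2×1.125×0.25×65, 2.4×1.125×0.25×65) = 21.938 kips/bolt; interior L_c = 3.4375 − 1.25 = 2.1875, R_n = 42.656 kips/bolt. φR_n = 0.75 × (1×21.938 + 1×42.656) = 48.4 kips.
Governing: min(101.4, 48.4) = 48.4 kips → bearing.

48.4 kips (bearing governs)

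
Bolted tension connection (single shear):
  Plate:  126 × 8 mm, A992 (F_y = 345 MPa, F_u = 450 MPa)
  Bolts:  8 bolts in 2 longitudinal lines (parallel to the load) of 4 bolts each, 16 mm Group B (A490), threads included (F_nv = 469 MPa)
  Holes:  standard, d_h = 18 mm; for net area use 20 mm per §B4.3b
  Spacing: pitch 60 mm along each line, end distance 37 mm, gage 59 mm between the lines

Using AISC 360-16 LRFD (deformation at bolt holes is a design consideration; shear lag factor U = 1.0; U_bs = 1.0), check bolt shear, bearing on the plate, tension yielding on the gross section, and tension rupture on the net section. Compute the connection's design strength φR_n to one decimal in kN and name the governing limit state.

Bolt shear: A_b = π(16)²/4 = 201.06 mm². φR_n = 0.75 × 469 × 201.06 × 8 × 1 = 565.8 kN.
Bearing (8 mm plate, F_u = 450 MPa): end bolts L_c = 37 − 18/2 = 28, R_n = min(1.2×28×8×450, 2.4×16×8×450) = 120.96 kN/bolt; interior L_c = 60 − 18 = 42, R_n = 138.24 kN/bolt. φR_n = 0.75 × (2×120.96 + 6×138.24) = 803.5 kN.
Tension yield (gross): A_g = 126×8 = 1008 mm². φR_n = 0.90 × 345 × 1008 = 313.0 kN.
Tension rupture (net): A_n = (126 − 2×20)×8 = 688 mm² (U = 1.0, A_e = A_n). φR_n = 0.75 × 450 × 688 = 232.2 kN.
Governing: min(565.8, 803.5, 313.0, 232.2) = 232.2 kN → net-section rupture.

232.2 kN (net-section rupture governs)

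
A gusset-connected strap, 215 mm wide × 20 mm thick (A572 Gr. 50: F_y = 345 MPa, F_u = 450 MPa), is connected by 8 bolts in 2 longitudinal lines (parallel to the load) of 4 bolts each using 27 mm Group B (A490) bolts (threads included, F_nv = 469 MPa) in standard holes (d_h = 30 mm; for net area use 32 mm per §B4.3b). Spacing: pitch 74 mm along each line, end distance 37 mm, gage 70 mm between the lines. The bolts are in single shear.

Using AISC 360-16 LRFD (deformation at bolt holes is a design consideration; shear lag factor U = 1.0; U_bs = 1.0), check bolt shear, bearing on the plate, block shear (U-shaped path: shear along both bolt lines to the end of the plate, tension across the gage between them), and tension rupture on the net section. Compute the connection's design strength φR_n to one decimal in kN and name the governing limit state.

1019.3 kN (net-section rupture governs)

Bolt shear: A_b = π(27)²/4 = 572.56 mm². φR_n = 0.75 × 469 × 572.56 × 8 × 1 = 1611.2 kN.
Bearing (20 mm plate, F_u = 450 MPa): end bolts L_c = 37 − 30/2 = 22, R_n = min(1.2×22×20×450, 2.4×27×20×450) = 237.6 kN/bolt; interior L_c = 74 − 30 = 44, R_n = 475.2 kN/bolt. φR_n = 0.75 × (2×237.6 + 6×475.2) = 2494.8 kN.
Block shear: shear path 2×[37+3×74] = 2×259 mm, A_gv = 10360, A_nv = 2×(259 − 3.5×32)×20 = 5880 mm²; tension across gage: (70 − 1×32)×20 = 760 mm². R_n = min(0.6×450×5880, 0.6×345×10360) + 1.0×450×760 = min(1587.6, 2144.5) + 342 = 1929.6 kN. φR_n = 0.75 × 1929.6 = 1447.2 kN.
Tension rupture (net): A_n = (215 − 2×32)×20 = 3020 mm² (U = 1.0, A_e = A_n). φR_n = 0.75 × 450 × 3020 = 1019.3 kN.
Governing: min(1611.2, 2494.8, 1447.2, 1019.3) = 1019.3 kN → net-section rupture.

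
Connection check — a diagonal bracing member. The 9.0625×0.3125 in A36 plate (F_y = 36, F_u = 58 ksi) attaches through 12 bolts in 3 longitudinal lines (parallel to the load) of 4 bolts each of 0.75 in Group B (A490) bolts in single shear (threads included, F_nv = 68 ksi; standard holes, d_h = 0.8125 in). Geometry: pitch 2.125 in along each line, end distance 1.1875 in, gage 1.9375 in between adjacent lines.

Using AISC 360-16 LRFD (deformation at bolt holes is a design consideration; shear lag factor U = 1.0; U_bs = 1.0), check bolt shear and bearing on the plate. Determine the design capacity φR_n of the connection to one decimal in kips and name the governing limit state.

230.9 kips (bearing governs)

Bolt shear: A_b = π(0.75)²/4 = 0.44179 in². φR_n = 0.75 × 68 × 0.44179 × 12 × 1 = 270.4 kips.
Bearing (0.3125 in plate, F_u = 58 ksi): end bolts L_c = 1.1875 − 0.8125/2 = 0.78125, R_n = min(1.2×0.78125×0.3125×58, 2.4×0.75×0.3125×58) = 16.992 kips/bolt; interior L_c = 2.125 − 0.8125 = 1.3125, R_n = 28.547 kips/bolt. φR_n = 0.75 × (3×16.992 + 9×28.547) = 230.9 kips.
Governing: min(270.4, 230.9) = 230.9 kips → bearing.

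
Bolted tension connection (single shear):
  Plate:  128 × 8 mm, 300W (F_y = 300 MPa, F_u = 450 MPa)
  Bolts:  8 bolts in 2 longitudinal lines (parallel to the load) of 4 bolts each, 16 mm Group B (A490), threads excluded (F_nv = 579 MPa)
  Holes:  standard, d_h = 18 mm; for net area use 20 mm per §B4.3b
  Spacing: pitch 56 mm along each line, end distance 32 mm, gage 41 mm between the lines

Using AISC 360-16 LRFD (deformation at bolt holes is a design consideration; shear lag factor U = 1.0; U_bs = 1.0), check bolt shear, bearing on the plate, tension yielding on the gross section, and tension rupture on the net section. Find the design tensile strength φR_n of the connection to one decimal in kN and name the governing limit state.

237.6 kN (net-section rupture governs)

Bolt shear: A_b = π(16)²/4 = 201.06 mm². φR_n = 0.75 × 579 × 201.06 × 8 × 1 = 698.5 kN.
Bearing (8 mm plate, F_u = 450 MPa): end bolts L_c = 32 − 18/2 = 23, R_n = min(1.2×23×8×450, 2.4×16×8×450) = 99.36 kN/bolt; interior L_c = 56 − 18 = 38, R_n = 138.24 kN/bolt. φR_n = 0.75 × (2×99.36 + 6×138.24) = 771.1 kN.
Tension yield (gross): A_g = 128×8 = 1024 mm². φR_n = 0.90 × 300 × 1024 = 276.5 kN.
Tension rupture (net): A_n = (128 − 2×20)×8 = 704 mm² (U = 1.0, A_e = A_n). φR_n = 0.75 × 450 × 704 = 237.6 kN.
Governing: min(698.5, 771.1, 276.5, 237.6) = 237.6 kN → net-section rupture.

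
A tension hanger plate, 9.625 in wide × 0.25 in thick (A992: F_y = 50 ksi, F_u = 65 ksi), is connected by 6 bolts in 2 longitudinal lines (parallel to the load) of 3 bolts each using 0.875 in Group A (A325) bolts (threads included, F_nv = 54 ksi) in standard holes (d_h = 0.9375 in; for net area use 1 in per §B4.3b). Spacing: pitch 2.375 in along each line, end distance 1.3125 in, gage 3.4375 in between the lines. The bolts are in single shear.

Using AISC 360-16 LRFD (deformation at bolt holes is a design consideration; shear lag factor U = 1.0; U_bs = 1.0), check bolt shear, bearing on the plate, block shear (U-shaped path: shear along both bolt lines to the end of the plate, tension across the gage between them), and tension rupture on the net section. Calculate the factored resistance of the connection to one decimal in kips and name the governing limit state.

Bolt shear: A_b = π(0.875)²/4 = 0.60132 in². φR_n = 0.75 × 54 × 0.60132 × 6 × 1 = 146.1 kips.
Bearing (0.25 in plate, F_u = 65 ksi): end bolts L_c = 1.3125 − 0.9375/2 = 0.84375, R_n = min(1.2×0.84375×0.25×65, 2.4×0.875×0.25×65) = 16.453 kips/bolt; interior L_c = 2.375 − 0.9375 = 1.4375, R_n = 28.031 kips/bolt. φR_n = 0.75 × (2×16.453 + 4×28.031) = 108.8 kips.
Block shear: shear path 2×[1.3125+2×2.375] = 2×6.0625 in, A_gv = 3.0313, A_nv = 2×(6.0625 − 2.5×1)×0.25 = 1.7813 in²; tension across gage: (3.4375 − 1×1)×0.25 = 0.60938 in². R_n = min(0.6×65×1.7813, 0.6×50×3.0313) + 1.0×65×0.60938 = min(69.471, 90.939) + 39.61 = 109.08 kips. φR_n = 0.75 × 109.08 = 81.8 kips.
Tension rupture (net): A_n = (9.625 − 2×1)×0.25 = 1.9063 in² (U = 1.0, A_e = A_n). φR_n = 0.75 × 65 × 1.9063 = 92.9 kips.
Governing: min(146.1, 108.8, 81.8, 92.9) = 81.8 kips → block shear.

81.8 kips (block shear governs)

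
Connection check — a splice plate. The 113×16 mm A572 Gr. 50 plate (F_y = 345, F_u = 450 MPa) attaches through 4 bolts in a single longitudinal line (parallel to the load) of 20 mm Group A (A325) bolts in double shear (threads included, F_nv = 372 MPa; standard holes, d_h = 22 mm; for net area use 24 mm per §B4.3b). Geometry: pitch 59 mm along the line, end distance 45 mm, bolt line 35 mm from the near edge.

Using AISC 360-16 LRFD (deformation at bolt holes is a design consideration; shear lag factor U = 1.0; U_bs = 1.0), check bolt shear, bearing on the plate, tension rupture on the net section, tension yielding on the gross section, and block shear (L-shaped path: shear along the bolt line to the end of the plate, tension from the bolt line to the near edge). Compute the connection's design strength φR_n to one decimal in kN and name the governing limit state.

480.6 kN (net-section rupture governs)

Bolt shear: A_b = π(20)²/4 = 314.16 mm². φR_n = 0.75 × 372 × 314.16 × 4 × 2 = 701.2 kN.
Bearing (16 mm plate, F_u = 450 MPa): end bolts L_c = 45 − 22/2 = 34, R_n = min(1.2×34×16×450, 2.4×20×16×450) = 293.76 kN/bolt; interior L_c = 59 − 22 = 37, R_n = 319.68 kN/bolt. φR_n = 0.75 × (1×293.76 + 3×319.68) = 939.6 kN.
Tension rupture (net): A_n = (113 − 1×24)×16 = 1424 mm² (U = 1.0, A_e = A_n). φR_n = 0.75 × 450 × 1424 = 480.6 kN.
Tension yield (gross): A_g = 113×16 = 1808 mm². φR_n = 0.90 × 345 × 1808 = 561.4 kN.
Block shear: shear path 1×[45+3×59] = 1×222 mm, A_gv = 3552, A_nv = 1×(222 − 3.5×24)×16 = 2208 mm²; tension to near edge: (35 − 0.5×24)×16 = 368 mm². R_n = min(0.6×450×2208, 0.6×345×3552) + 1.0×450×368 = min(596.16, 735.26) + 165.6 = 761.76 kN. φR_n = 0.75 × 761.76 = 571.3 kN.
Governing: min(701.2, 939.6, 480.6, 561.4, 571.3) = 480.6 kN → net-section rupture.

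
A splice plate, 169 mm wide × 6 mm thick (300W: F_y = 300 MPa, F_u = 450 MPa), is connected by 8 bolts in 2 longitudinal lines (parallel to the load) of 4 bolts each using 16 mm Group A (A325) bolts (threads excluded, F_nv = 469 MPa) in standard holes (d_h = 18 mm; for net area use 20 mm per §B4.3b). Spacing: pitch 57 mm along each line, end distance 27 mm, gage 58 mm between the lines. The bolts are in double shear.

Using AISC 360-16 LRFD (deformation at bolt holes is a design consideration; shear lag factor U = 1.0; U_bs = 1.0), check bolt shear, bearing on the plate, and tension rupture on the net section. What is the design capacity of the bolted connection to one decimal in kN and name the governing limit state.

261.2 kN (net-section rupture governs)

Bolt shear: A_b = π(16)²/4 = 201.06 mm². φR_n = 0.75 × 469 × 201.06 × 8 × 2 = 1131.6 kN.
Bearing (6 mm plate, F_u = 450 MPa): end bolts L_c = 27 − 18/2 = 18, R_n = min(1.2×18×6×450, 2.4×16×6×450) = 58.32 kN/bolt; interior L_c = 57 − 18 = 39, R_n = 103.68 kN/bolt. φR_n = 0.75 × (2×58.32 + 6×103.68) = 554.0 kN.
Tension rupture (net): A_n = (169 − 2×20)×6 = 774 mm² (U = 1.0, A_e = A_n). φR_n = 0.75 × 450 × 774 = 261.2 kN.
Governing: min(1131.6, 554.0, 261.2) = 261.2 kN → net-section rupture.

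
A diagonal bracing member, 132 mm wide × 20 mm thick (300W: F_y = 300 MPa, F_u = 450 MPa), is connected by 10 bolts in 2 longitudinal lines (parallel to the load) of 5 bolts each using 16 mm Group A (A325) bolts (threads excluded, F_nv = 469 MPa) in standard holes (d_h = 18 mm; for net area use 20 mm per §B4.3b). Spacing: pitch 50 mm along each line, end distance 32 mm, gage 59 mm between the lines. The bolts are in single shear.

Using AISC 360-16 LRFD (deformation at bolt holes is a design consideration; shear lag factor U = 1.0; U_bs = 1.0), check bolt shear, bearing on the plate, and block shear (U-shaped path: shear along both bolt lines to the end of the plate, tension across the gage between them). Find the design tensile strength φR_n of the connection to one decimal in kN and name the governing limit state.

707.2 kN (bolt shear governs)

Bolt shear: A_b = π(16)²/4 = 201.06 mm². φR_n = 0.75 × 469 × 201.06 × 10 × 1 = 707.2 kN.
Bearing (20 mm plate, F_u = 450 MPa): end bolts L_c = 32 − 18/2 = 23, R_n = min(1.2×23×20×450, 2.4×16×20×450) = 248.4 kN/bolt; interior L_c = 50 − 18 = 32, R_n = 345.6 kN/bolt. φR_n = 0.75 × (2×248.4 + 8×345.6) = 2446.2 kN.
Block shear: shear path 2×[32+4×50] = 2×232 mm, A_gv = 9280, A_nv = 2×(232 − 4.5×20)×20 = 5680 mm²; tension across gage: (59 − 1×20)×20 = 780 mm². R_n = min(0.6×450×5680, 0.6×300×9280) + 1.0×450×780 = min(1533.6, 1670.4) + 351 = 1884.6 kN. φR_n = 0.75 × 1884.6 = 1413.5 kN.
Governing: min(707.2, 2446.2, 1413.5) = 707.2 kN → bolt shear.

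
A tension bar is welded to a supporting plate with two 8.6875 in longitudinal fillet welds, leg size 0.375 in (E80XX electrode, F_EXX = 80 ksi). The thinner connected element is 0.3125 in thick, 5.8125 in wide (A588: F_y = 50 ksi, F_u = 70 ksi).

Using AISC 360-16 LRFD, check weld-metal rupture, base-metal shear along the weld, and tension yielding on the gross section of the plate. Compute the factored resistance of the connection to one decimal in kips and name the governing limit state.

81.7 kips (gross-section yield governs)

Weld metal: throat = 0.707×0.375 = 0.26513 in, L = 2×8.6875 = 17.375 in. φR_n = 0.75 × 0.6 × 80 × 0.26513 × 17.375 = 165.8 kips.
Base metal shear (0.3125 in plate): yield φR_n = 1.0×0.6×50×0.3125×17.375 = 162.9 kips; rupture φR_n = 0.75×0.6×70×0.3125×17.375 = 171.0 kips; take 162.9 kips (yield).
Tension yield (gross): A_g = 5.8125×0.3125 = 1.8164 in². φR_n = 0.90 × 50 × 1.8164 = 81.7 kips.
Governing: min(165.8, 162.9, 81.7) = 81.7 kips → gross-section yield.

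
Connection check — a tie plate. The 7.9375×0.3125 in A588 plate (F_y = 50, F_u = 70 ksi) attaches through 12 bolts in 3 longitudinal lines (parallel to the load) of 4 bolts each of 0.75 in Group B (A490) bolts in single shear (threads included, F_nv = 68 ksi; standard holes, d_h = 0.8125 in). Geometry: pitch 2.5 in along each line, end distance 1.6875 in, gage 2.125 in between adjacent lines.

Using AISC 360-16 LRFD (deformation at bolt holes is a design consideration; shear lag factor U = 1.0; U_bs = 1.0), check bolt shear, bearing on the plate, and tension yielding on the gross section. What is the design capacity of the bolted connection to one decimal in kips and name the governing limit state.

111.6 kips (gross-section yield governs)

Bolt shear: A_b = π(0.75)²/4 = 0.44179 in². φR_n = 0.75 × 68 × 0.44179 × 12 × 1 = 270.4 kips.
Bearing (0.3125 in plate, F_u = 70 ksi): end bolts L_c = 1.6875 − 0.8125/2 = 1.28125, R_n = min(1.2×1.28125×0.3125×70, 2.4×0.75×0.3125×70) = 33.633 kips/bolt; interior L_c = 2.5 − 0.8125 = 1.6875, R_n = 39.375 kips/bolt. φR_n = 0.75 × (3×33.633 + 9×39.375) = 341.5 kips.
Tension yield (gross): A_g = 7.9375×0.3125 = 2.4805 in². φR_n = 0.90 × 50 × 2.4805 = 111.6 kips.
Governing: min(270.4, 341.5, 111.6) = 111.6 kips → gross-section yield.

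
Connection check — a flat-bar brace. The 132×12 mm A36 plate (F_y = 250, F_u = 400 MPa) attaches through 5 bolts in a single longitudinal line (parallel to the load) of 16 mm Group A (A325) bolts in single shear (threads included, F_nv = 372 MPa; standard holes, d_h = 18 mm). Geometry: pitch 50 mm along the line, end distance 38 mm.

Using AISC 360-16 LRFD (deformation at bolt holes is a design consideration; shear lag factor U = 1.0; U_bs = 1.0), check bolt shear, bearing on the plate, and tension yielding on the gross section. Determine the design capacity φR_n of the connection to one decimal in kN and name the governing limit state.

280.5 kN (bolt shear governs)

Bolt shear: A_b = π(16)²/4 = 201.06 mm². φR_n = 0.75 × 372 × 201.06 × 5 × 1 = 280.5 kN.
Bearing (12 mm plate, F_u = 400 MPa): end bolts L_c = 38 − 18/2 = 29, R_n = min(1.2×29×12×400, 2.4×16×12×400) = 167.04 kN/bolt; interior L_c = 50 − 18 = 32, R_n = 184.32 kN/bolt. φR_n = 0.75 × (1×167.04 + 4×184.32) = 678.2 kN.
Tension yield (gross): A_g = 132×12 = 1584 mm². φR_n = 0.90 × 250 × 1584 = 356.4 kN.
Governing: min(280.5, 678.2, 356.4) = 280.5 kN → bolt shear.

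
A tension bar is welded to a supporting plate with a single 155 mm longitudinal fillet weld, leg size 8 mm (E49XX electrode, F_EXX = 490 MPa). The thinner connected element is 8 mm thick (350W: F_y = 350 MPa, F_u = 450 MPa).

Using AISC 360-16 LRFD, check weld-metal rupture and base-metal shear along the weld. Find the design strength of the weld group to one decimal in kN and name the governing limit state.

Weld metal: throat = 0.707×8 = 5.656 mm, L = 155 mm. φR_n = 0.75 × 0.6 × 490 × 5.656 × 155 = 193.3 kN.
Base metal shear (8 mm plate): yield φR_n = 1.0×0.6×350×8×155 = 260.4 kN; rupture φR_n = 0.75×0.6×450×8×155 = 251.1 kN; take 251.1 kN (rupture).
Governing: min(193.3, 251.1) = 193.3 kN → weld metal.

193.3 kN (weld metal governs)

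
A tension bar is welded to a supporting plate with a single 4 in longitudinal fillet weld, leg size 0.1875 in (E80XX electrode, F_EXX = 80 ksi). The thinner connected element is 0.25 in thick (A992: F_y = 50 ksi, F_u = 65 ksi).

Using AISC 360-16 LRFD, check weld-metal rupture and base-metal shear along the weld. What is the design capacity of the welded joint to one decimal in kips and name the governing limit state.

Weld metal: throat = 0.707×0.1875 = 0.13256 in, L = 4 in. φR_n = 0.75 × 0.6 × 80 × 0.13256 × 4 = 19.1 kips.
Base metal shear (0.25 in plate): yield φR_n = 1.0×0.6×50×0.25×4 = 30.0 kips; rupture φR_n = 0.75×0.6×65×0.25×4 = 29.3 kips; take 29.3 kips (rupture).
Governing: min(19.1, 29.3) = 19.1 kips → weld metal.

19.1 kips (weld metal governs)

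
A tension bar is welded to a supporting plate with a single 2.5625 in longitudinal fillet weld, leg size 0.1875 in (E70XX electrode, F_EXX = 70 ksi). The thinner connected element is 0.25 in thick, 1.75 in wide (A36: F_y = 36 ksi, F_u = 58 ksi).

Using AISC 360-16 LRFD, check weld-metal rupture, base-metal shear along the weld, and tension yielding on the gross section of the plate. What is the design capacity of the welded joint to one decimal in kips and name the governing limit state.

Weld metal: throat = 0.707×0.1875 = 0.13256 in, L = 2.5625 in. φR_n = 0.75 × 0.6 × 70 × 0.13256 × 2.5625 = 10.7 kips.
Base metal shear (0.25 in plate): yield φR_n = 1.0×0.6×36×0.25×2.5625 = 13.8 kips; rupture φR_n = 0.75×0.6×58×0.25×2.5625 = 16.7 kips; take 13.8 kips (yield).
Tension yield (gross): A_g = 1.75×0.25 = 0.4375 in². φR_n = 0.90 × 36 × 0.4375 = 14.2 kips.
Governing: min(10.7, 13.8, 14.2) = 10.7 kips → weld metal.

10.7 kips (weld metal governs)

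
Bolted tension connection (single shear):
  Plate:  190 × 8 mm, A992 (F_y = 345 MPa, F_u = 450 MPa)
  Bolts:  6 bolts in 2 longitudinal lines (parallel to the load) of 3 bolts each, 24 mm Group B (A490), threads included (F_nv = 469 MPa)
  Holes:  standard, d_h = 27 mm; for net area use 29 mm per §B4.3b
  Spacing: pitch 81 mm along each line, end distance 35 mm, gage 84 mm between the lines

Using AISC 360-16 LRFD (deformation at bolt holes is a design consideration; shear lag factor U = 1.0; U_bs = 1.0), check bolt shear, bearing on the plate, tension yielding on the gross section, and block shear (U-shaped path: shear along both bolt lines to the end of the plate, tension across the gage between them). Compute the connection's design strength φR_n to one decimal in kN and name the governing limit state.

Bolt shear: A_b = π(24)²/4 = 452.39 mm². φR_n = 0.75 × 469 × 452.39 × 6 × 1 = 954.8 kN.
Bearing (8 mm plate, F_u = 450 MPa): end bolts L_c = 35 − 27/2 = 21.5, R_n = min(1.2×21.5×8×450, 2.4×24×8×450) = 92.88 kN/bolt; interior L_c = 81 − 27 = 54, R_n = 207.36 kN/bolt. φR_n = 0.75 × (2×92.88 + 4×207.36) = 761.4 kN.
Tension yield (gross): A_g = 190×8 = 1520 mm². φR_n = 0.90 × 345 × 1520 = 472.0 kN.
Block shear: shear path 2×[35+2×81] = 2×197 mm, A_gv = 3152, A_nv = 2×(197 − 2.5×29)×8 = 1992 mm²; tension across gage: (84 − 1×29)×8 = 440 mm². R_n = min(0.6×450×1992, 0.6×345×3152) + 1.0×450×440 = min(537.84, 652.46) + 198 = 735.84 kN. φR_n = 0.75 × 735.84 = 551.9 kN.
Governing: min(954.8, 761.4, 472.0, 551.9) = 472.0 kN → gross-section yield.

472.0 kN (gross-section yield governs)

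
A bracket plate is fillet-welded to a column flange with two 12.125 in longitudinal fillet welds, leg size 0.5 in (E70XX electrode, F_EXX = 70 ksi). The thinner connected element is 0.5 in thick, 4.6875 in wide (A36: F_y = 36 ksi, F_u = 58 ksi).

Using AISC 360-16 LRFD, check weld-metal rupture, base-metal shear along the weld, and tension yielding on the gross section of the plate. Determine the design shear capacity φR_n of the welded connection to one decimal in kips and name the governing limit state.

Weld metal: throat = 0.707×0.5 = 0.3535 in, L = 2×12.125 = 24.25 in. φR_n = 0.75 × 0.6 × 70 × 0.3535 × 24.25 = 270.0 kips.
Base metal shear (0.5 in plate): yield φR_n = 1.0×0.6×36×0.5×24.25 = 261.9 kips; rupture φR_n = 0.75×0.6×58×0.5×24.25 = 316.5 kips; take 261.9 kips (yield).
Tension yield (gross): A_g = 4.6875×0.5 = 2.3438 in². φR_n = 0.90 × 36 × 2.3438 = 75.9 kips.
Governing: min(270.0, 261.9, 75.9) = 75.9 kips → gross-section yield.

75.9 kips (gross-section yield governs)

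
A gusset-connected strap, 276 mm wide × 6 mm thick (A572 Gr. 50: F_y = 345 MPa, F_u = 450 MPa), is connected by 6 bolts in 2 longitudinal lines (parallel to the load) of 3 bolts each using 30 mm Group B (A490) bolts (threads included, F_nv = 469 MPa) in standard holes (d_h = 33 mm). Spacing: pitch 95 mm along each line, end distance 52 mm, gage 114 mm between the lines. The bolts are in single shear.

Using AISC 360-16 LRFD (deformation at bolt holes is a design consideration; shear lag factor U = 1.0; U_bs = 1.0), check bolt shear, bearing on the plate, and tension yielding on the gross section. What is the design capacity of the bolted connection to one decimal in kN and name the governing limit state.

Bolt shear: A_b = π(30)²/4 = 706.86 mm². φR_n = 0.75 × 469 × 706.86 × 6 × 1 = 1491.8 kN.
Bearing (6 mm plate, F_u = 450 MPa): end bolts L_c = 52 − 33/2 = 35.5, R_n = min(1.2×35.5×6×450, 2.4×30×6×450) = 115.02 kN/bolt; interior L_c = 95 − 33 = 62, R_n = 194.4 kN/bolt. φR_n = 0.75 × (2×115.02 + 4×194.4) = 755.7 kN.
Tension yield (gross): A_g = 276×6 = 1656 mm². φR_n = 0.90 × 345 × 1656 = 514.2 kN.
Governing: min(1491.8, 755.7, 514.2) = 514.2 kN → gross-section yield.

514.2 kN (gross-section yield governs)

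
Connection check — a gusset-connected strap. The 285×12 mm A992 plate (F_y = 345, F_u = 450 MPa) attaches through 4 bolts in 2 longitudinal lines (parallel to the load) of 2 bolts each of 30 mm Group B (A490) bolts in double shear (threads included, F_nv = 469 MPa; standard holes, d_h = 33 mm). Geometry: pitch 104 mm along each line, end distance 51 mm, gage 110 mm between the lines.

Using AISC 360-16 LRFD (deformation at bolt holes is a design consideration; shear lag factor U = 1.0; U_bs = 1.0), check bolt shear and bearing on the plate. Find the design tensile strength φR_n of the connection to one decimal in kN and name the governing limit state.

Bolt shear: A_b = π(30)²/4 = 706.86 mm². φR_n = 0.75 × 469 × 706.86 × 4 × 2 = 1989.1 kN.
Bearing (12 mm plate, F_u = 450 MPa): end bolts L_c = 51 − 33/2 = 34.5, R_n = min(1.2×34.5×12×450, 2.4×30×12×450) = 223.56 kN/bolt; interior L_c = 104 − 33 = 71, R_n = 388.8 kN/bolt. φR_n = 0.75 × (2×223.56 + 2×388.8) = 918.5 kN.
Governing: min(1989.1, 918.5) = 918.5 kN → bearing.

918.5 kN (bearing governs)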